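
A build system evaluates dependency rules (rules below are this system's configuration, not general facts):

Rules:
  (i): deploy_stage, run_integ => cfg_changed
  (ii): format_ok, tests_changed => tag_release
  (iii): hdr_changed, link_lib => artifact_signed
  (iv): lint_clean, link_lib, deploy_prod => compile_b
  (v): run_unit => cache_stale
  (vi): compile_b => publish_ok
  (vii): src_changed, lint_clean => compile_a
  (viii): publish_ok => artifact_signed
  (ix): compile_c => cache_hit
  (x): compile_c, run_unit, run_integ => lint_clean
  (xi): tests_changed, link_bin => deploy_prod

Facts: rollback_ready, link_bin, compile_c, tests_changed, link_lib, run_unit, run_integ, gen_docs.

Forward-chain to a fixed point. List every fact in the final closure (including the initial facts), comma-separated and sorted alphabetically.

Round 1: (v) [run_unit => cache_stale]; (ix) [compile_c => cache_hit]; (x) [compile_c, run_unit, run_integ => lint_clean]; (xi) [tests_changed, link_bin => deploy_prod]. Adds cache_stale, cache_hit, lint_clean, deploy_prod.
Round 2: (iv) [lint_clean, link_lib, deploy_prod => compile_b]. Adds compile_b.
Round 3: (vi) [compile_b => publish_ok]. Adds publish_ok.
Round 4: (viii) [publish_ok => artifact_signed]. Adds artifact_signed.

artifact_signed, cache_hit, cache_stale, compile_b, compile_c, deploy_prod, gen_docs, link_bin, link_lib, lint_clean, publish_ok, rollback_ready, run_integ, run_unit, tests_changed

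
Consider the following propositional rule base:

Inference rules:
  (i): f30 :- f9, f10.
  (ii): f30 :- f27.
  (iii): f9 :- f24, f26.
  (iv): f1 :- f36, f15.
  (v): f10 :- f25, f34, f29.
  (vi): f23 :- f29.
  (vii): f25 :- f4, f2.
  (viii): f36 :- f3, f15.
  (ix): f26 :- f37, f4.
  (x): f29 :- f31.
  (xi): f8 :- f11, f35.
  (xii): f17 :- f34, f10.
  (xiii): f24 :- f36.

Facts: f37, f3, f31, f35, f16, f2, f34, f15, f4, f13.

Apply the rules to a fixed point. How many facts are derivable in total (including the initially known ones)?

21

[1] (vii) [f25 :- f4, f2.]; (viii) [f36 :- f3, f15.]; (ix) [f26 :- f37, f4.]; (x) [f29 :- f31.]. ⇒ new: f25, f36, f26, f29.
[2] (iv) [f1 :- f36, f15.]; (v) [f10 :- f25, f34, f29.]; (vi) [f23 :- f29.]; (xiii) [f24 :- f36.]. ⇒ new: f1, f10, f23, f24.
[3] (iii) [f9 :- f24, f26.]; (xii) [f17 :- f34, f10.]. ⇒ new: f9, f17.
[4] (i) [f30 :- f9, f10.]. ⇒ new: f30.
Closure: {f1, f10, f13, f15, f16, f17, f2, f23, f24, f25, f26, f29, f3, f30, f31, f34, f35, f36, f37, f4, f9} — 21 facts.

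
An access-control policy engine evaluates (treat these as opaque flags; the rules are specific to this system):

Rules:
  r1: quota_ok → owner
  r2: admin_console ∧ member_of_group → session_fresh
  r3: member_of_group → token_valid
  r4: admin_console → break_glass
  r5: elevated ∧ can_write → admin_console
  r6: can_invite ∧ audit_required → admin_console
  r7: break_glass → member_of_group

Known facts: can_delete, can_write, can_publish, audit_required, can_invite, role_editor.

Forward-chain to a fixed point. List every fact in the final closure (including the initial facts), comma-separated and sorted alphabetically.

admin_console, audit_required, break_glass, can_delete, can_invite, can_publish, can_write, member_of_group, role_editor, session_fresh, token_valid

Round 1: r6 [can_invite ∧ audit_required → admin_console]. New: admin_console.
Round 2: r4 [admin_console → break_glass]. New: break_glass.
Round 3: r7 [break_glass → member_of_group]. New: member_of_group.
Round 4: r2 [admin_console ∧ member_of_group → session_fresh]; r3 [member_of_group → token_valid]. New: session_fresh, token_valid.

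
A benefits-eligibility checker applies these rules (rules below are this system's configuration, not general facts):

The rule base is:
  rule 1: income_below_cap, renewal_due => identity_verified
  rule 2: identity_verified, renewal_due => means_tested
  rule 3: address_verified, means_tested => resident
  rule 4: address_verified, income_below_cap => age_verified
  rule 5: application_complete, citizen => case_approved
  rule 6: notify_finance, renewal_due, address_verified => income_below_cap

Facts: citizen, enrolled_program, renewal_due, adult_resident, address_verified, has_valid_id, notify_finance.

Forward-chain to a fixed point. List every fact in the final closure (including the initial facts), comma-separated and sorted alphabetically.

address_verified, adult_resident, age_verified, citizen, enrolled_program, has_valid_id, identity_verified, income_below_cap, means_tested, notify_finance, renewal_due, resident

[1] rule 6 [notify_finance, renewal_due, address_verified => income_below_cap]. ⇒ new: income_below_cap.
[2] rule 1 [income_below_cap, renewal_due => identity_verified]; rule 4 [address_verified, income_below_cap => age_verified]. ⇒ new: identity_verified, age_verified.
[3] rule 2 [identity_verified, renewal_due => means_tested]. ⇒ new: means_tested.
[4] rule 3 [address_verified, means_tested => resident]. ⇒ new: resident.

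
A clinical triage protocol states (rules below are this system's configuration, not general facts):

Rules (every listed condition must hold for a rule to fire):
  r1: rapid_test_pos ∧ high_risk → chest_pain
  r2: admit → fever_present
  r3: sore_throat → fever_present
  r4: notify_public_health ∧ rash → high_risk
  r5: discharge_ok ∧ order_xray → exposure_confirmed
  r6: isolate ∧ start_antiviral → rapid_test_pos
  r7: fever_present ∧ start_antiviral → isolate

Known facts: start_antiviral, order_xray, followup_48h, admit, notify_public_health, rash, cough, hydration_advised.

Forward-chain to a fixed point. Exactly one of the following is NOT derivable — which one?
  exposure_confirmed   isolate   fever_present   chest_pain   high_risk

exposure_confirmed

Round 1: r2 [admit → fever_present]; r4 [notify_public_health ∧ rash → high_risk]. New: fever_present, high_risk.
Round 2: r7 [fever_present ∧ start_antiviral → isolate]. New: isolate.
Round 3: r6 [isolate ∧ start_antiviral → rapid_test_pos]. New: rapid_test_pos.
Round 4: r1 [rapid_test_pos ∧ high_risk → chest_pain]. New: chest_pain.
Derived: fever_present (round 1), chest_pain (round 4), isolate (round 2), high_risk (round 1). exposure_confirmed never appears in any round.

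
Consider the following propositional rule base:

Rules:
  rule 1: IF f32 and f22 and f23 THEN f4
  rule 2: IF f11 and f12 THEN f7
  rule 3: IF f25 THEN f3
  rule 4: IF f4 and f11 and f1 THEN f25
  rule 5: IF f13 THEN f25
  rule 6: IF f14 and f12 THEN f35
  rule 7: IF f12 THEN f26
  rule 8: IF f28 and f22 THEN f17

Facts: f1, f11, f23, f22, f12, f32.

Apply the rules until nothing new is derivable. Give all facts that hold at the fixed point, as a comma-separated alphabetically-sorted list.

Round 1 — rule 1, rule 2, rule 7, derive f4, f7, f26.
Round 2 — rule 4, derive f25.
Round 3 — rule 3, derive f3.

f1, f11, f12, f22, f23, f25, f26, f3, f32, f4, f7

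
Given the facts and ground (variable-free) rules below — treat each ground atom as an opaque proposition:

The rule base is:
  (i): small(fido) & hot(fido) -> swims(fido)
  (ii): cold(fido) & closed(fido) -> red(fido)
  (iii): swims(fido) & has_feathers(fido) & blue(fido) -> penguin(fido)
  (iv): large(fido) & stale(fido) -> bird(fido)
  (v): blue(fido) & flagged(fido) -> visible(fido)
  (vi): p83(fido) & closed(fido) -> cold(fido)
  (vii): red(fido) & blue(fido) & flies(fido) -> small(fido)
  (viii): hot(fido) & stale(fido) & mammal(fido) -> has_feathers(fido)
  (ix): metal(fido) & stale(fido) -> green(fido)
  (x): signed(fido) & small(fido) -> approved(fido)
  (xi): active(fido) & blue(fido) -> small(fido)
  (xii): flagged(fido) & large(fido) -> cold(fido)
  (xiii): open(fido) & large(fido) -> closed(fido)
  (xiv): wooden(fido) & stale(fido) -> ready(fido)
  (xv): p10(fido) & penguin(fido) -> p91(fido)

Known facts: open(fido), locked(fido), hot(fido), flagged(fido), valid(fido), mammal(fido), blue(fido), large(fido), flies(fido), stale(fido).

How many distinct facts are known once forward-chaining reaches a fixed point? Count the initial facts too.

19

Round 1 — (iv), (v), (viii), (xii), (xiii), derive bird(fido), visible(fido), has_feathers(fido), cold(fido), closed(fido).
Round 2 — (ii), derive red(fido).
Round 3 — (vii), derive small(fido).
Round 4 — (i), derive swims(fido).
Round 5 — (iii), derive penguin(fido).
Closure: {bird(fido), blue(fido), closed(fido), cold(fido), flagged(fido), flies(fido), has_feathers(fido), hot(fido), large(fido), locked(fido), mammal(fido), open(fido), penguin(fido), red(fido), small(fido), stale(fido), swims(fido), valid(fido), visible(fido)} — 19 facts.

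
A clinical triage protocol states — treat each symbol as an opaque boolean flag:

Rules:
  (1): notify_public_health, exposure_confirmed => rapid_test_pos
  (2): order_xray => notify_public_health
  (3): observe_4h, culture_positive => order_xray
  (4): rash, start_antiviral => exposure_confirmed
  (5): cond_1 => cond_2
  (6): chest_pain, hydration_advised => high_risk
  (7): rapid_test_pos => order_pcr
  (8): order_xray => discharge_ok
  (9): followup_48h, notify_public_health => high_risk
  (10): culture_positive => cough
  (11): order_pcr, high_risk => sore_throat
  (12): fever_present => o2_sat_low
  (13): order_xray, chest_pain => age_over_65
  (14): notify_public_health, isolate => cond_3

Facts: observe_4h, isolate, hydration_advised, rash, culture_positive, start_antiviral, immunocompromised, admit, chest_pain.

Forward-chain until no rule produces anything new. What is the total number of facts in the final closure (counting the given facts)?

Round 1: (3) [observe_4h, culture_positive => order_xray]; (4) [rash, start_antiviral => exposure_confirmed]; (6) [chest_pain, hydration_advised => high_risk]; (10) [culture_positive => cough]. New: order_xray, exposure_confirmed, high_risk, cough.
Round 2: (2) [order_xray => notify_public_health]; (8) [order_xray => discharge_ok]; (13) [order_xray, chest_pain => age_over_65]. New: notify_public_health, discharge_ok, age_over_65.
Round 3: (1) [notify_public_health, exposure_confirmed => rapid_test_pos]; (14) [notify_public_health, isolate => cond_3]. New: rapid_test_pos, cond_3.
Round 4: (7) [rapid_test_pos => order_pcr]. New: order_pcr.
Round 5: (11) [order_pcr, high_risk => sore_throat]. New: sore_throat.
Closure: {admit, age_over_65, chest_pain, cond_3, cough, culture_positive, discharge_ok, exposure_confirmed, high_risk, hydration_advised, immunocompromised, isolate, notify_public_health, observe_4h, order_pcr, order_xray, rapid_test_pos, rash, sore_throat, start_antiviral} — 20 facts.

20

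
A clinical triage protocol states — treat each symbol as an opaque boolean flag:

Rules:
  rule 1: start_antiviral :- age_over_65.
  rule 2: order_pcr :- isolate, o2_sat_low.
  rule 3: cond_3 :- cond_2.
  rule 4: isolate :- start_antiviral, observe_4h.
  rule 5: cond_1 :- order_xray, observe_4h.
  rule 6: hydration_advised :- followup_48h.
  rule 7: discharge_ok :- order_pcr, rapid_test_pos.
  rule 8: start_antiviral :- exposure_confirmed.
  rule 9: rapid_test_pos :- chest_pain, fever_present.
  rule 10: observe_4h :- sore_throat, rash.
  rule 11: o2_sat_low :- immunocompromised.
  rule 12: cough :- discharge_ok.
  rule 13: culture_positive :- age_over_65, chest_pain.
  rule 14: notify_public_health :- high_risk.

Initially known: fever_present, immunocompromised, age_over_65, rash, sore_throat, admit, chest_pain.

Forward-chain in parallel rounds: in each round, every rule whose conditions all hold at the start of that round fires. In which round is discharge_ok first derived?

4

Round 1: rule 1 [start_antiviral :- age_over_65.]; rule 9 [rapid_test_pos :- chest_pain, fever_present.]; rule 10 [observe_4h :- sore_throat, rash.]; rule 11 [o2_sat_low :- immunocompromised.]; rule 13 [culture_positive :- age_over_65, chest_pain.]. New: start_antiviral, rapid_test_pos, observe_4h, o2_sat_low, culture_positive.
Round 2: rule 4 [isolate :- start_antiviral, observe_4h.]. New: isolate.
Round 3: rule 2 [order_pcr :- isolate, o2_sat_low.]. New: order_pcr.
Round 4: rule 7 [discharge_ok :- order_pcr, rapid_test_pos.]. New: discharge_ok.
discharge_ok first appears in round 4.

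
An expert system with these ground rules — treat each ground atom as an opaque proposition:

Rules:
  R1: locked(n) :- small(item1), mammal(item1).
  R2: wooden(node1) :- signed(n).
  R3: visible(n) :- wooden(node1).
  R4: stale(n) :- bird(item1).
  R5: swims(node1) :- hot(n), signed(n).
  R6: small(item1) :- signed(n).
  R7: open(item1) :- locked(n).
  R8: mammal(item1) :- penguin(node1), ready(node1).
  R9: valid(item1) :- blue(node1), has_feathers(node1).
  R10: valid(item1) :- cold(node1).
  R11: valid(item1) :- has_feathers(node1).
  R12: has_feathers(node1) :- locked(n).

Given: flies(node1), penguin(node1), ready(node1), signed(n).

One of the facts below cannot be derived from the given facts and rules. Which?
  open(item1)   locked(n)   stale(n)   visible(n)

[1] R2 [wooden(node1) :- signed(n).]; R6 [small(item1) :- signed(n).]; R8 [mammal(item1) :- penguin(node1), ready(node1).]. ⇒ new: wooden(node1), small(item1), mammal(item1).
[2] R1 [locked(n) :- small(item1), mammal(item1).]; R3 [visible(n) :- wooden(node1).]. ⇒ new: locked(n), visible(n).
[3] R7 [open(item1) :- locked(n).]; R12 [has_feathers(node1) :- locked(n).]. ⇒ new: open(item1), has_feathers(node1).
[4] R11 [valid(item1) :- has_feathers(node1).]. ⇒ new: valid(item1).
Derived: locked(n) (round 2), visible(n) (round 2), open(item1) (round 3). stale(n) never appears in any round.

stale(n)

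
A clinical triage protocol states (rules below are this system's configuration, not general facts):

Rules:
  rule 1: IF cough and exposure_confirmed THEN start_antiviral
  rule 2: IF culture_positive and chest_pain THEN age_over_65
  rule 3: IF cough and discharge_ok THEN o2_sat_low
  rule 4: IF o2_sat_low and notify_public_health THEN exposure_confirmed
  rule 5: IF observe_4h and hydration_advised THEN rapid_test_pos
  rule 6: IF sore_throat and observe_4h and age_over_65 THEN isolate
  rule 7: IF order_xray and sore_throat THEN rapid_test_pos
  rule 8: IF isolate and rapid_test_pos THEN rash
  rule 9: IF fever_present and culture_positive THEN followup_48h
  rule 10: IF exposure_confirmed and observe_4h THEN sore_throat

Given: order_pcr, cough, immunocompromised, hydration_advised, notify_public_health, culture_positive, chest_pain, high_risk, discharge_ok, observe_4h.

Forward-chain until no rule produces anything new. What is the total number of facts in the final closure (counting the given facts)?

18

[1] rule 2 [IF culture_positive and chest_pain THEN age_over_65]; rule 3 [IF cough and discharge_ok THEN o2_sat_low]; rule 5 [IF observe_4h and hydration_advised THEN rapid_test_pos]. ⇒ new: age_over_65, o2_sat_low, rapid_test_pos.
[2] rule 4 [IF o2_sat_low and notify_public_health THEN exposure_confirmed]. ⇒ new: exposure_confirmed.
[3] rule 1 [IF cough and exposure_confirmed THEN start_antiviral]; rule 10 [IF exposure_confirmed and observe_4h THEN sore_throat]. ⇒ new: start_antiviral, sore_throat.
[4] rule 6 [IF sore_throat and observe_4h and age_over_65 THEN isolate]. ⇒ new: isolate.
[5] rule 8 [IF isolate and rapid_test_pos THEN rash]. ⇒ new: rash.
Closure: {age_over_65, chest_pain, cough, culture_positive, discharge_ok, exposure_confirmed, high_risk, hydration_advised, immunocompromised, isolate, notify_public_health, o2_sat_low, observe_4h, order_pcr, rapid_test_pos, rash, sore_throat, start_antiviral} — 18 facts.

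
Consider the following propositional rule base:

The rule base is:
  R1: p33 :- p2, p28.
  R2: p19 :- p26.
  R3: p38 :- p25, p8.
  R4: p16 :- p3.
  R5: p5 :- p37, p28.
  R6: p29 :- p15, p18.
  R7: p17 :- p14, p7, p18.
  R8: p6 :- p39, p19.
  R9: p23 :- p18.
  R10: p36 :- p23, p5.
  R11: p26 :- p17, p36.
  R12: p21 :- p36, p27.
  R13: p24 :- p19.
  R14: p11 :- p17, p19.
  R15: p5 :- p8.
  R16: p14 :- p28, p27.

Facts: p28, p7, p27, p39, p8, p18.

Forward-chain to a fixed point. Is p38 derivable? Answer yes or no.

no

Round 1: R9 [p23 :- p18.]; R15 [p5 :- p8.]; R16 [p14 :- p28, p27.]. Adds p23, p5, p14.
Round 2: R7 [p17 :- p14, p7, p18.]; R10 [p36 :- p23, p5.]. Adds p17, p36.
Round 3: R11 [p26 :- p17, p36.]; R12 [p21 :- p36, p27.]. Adds p26, p21.
Round 4: R2 [p19 :- p26.]. Adds p19.
Round 5: R8 [p6 :- p39, p19.]; R13 [p24 :- p19.]; R14 [p11 :- p17, p19.]. Adds p6, p24, p11.
Fixed point reached. p38 is concluded only by R3; R3 needs p25 (never derived).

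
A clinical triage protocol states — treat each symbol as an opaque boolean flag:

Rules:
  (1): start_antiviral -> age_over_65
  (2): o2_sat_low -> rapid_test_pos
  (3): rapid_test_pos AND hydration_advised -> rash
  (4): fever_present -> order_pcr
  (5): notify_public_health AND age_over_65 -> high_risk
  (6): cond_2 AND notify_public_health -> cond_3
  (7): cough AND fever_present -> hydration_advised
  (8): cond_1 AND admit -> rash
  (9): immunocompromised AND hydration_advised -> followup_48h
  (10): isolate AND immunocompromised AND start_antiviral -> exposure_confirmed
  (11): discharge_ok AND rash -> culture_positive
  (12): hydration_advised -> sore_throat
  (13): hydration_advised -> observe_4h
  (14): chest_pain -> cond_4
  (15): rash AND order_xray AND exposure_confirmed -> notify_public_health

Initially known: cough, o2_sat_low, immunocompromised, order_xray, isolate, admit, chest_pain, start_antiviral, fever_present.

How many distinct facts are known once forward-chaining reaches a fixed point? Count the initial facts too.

21

Round 1 — (1), (2), (4), (7), (10), (14), derive age_over_65, rapid_test_pos, order_pcr, hydration_advised, exposure_confirmed, cond_4.
Round 2 — (3), (9), (12), (13), derive rash, followup_48h, sore_throat, observe_4h.
Round 3 — (15), derive notify_public_health.
Round 4 — (5), derive high_risk.
Closure: {admit, age_over_65, chest_pain, cond_4, cough, exposure_confirmed, fever_present, followup_48h, high_risk, hydration_advised, immunocompromised, isolate, notify_public_health, o2_sat_low, observe_4h, order_pcr, order_xray, rapid_test_pos, rash, sore_throat, start_antiviral} — 21 facts.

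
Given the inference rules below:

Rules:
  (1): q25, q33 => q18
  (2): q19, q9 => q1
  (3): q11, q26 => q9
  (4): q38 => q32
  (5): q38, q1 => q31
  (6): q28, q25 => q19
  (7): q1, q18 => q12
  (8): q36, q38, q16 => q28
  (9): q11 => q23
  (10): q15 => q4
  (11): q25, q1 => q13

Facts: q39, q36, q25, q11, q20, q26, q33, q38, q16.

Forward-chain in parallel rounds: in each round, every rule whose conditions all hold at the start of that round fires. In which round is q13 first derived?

4

Round 1: (1) [q25, q33 => q18]; (3) [q11, q26 => q9]; (4) [q38 => q32]; (8) [q36, q38, q16 => q28]; (9) [q11 => q23]. Adds q18, q9, q32, q28, q23.
Round 2: (6) [q28, q25 => q19]. Adds q19.
Round 3: (2) [q19, q9 => q1]. Adds q1.
Round 4: (5) [q38, q1 => q31]; (7) [q1, q18 => q12]; (11) [q25, q1 => q13]. Adds q31, q12, q13.
q13 first appears in round 4.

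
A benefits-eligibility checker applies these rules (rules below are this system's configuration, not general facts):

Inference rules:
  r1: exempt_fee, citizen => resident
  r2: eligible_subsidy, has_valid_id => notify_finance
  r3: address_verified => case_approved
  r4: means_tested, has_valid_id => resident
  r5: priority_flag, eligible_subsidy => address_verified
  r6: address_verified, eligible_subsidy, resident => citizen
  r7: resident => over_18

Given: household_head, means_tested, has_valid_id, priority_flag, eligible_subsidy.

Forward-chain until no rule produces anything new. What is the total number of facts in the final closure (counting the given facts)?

11

[1] r2 [eligible_subsidy, has_valid_id => notify_finance]; r4 [means_tested, has_valid_id => resident]; r5 [priority_flag, eligible_subsidy => address_verified]. ⇒ new: notify_finance, resident, address_verified.
[2] r3 [address_verified => case_approved]; r6 [address_verified, eligible_subsidy, resident => citizen]; r7 [resident => over_18]. ⇒ new: case_approved, citizen, over_18.
Closure: {address_verified, case_approved, citizen, eligible_subsidy, has_valid_id, household_head, means_tested, notify_finance, over_18, priority_flag, resident} — 11 facts.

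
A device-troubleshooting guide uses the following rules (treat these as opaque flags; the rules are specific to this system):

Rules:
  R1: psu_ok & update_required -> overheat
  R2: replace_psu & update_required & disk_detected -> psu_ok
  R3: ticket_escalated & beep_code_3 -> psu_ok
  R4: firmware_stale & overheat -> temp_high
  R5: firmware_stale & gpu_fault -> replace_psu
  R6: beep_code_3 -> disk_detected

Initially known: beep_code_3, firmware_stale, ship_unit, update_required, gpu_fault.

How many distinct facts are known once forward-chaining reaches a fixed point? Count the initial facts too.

10

[1] R5 [firmware_stale & gpu_fault -> replace_psu]; R6 [beep_code_3 -> disk_detected]. ⇒ new: replace_psu, disk_detected.
[2] R2 [replace_psu & update_required & disk_detected -> psu_ok]. ⇒ new: psu_ok.
[3] R1 [psu_ok & update_required -> overheat]. ⇒ new: overheat.
[4] R4 [firmware_stale & overheat -> temp_high]. ⇒ new: temp_high.
Closure: {beep_code_3, disk_detected, firmware_stale, gpu_fault, overheat, psu_ok, replace_psu, ship_unit, temp_high, update_required} — 10 facts.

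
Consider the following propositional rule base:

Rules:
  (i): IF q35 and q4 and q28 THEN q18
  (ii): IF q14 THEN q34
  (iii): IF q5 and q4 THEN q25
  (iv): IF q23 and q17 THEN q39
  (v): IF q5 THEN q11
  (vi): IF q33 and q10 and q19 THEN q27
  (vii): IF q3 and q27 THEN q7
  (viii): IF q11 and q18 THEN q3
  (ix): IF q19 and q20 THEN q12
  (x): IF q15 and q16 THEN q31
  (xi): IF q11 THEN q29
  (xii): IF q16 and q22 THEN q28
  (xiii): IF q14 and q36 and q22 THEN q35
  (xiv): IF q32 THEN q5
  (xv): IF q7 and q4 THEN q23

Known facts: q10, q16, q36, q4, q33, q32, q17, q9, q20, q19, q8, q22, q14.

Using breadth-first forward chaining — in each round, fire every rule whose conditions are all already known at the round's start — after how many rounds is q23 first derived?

5

[1] (ii) [IF q14 THEN q34]; (vi) [IF q33 and q10 and q19 THEN q27]; (ix) [IF q19 and q20 THEN q12]; (xii) [IF q16 and q22 THEN q28]; (xiii) [IF q14 and q36 and q22 THEN q35]; (xiv) [IF q32 THEN q5]. ⇒ new: q34, q27, q12, q28, q35, q5.
[2] (i) [IF q35 and q4 and q28 THEN q18]; (iii) [IF q5 and q4 THEN q25]; (v) [IF q5 THEN q11]. ⇒ new: q18, q25, q11.
[3] (viii) [IF q11 and q18 THEN q3]; (xi) [IF q11 THEN q29]. ⇒ new: q3, q29.
[4] (vii) [IF q3 and q27 THEN q7]. ⇒ new: q7.
[5] (xv) [IF q7 and q4 THEN q23]. ⇒ new: q23.
q23 first appears in round 5.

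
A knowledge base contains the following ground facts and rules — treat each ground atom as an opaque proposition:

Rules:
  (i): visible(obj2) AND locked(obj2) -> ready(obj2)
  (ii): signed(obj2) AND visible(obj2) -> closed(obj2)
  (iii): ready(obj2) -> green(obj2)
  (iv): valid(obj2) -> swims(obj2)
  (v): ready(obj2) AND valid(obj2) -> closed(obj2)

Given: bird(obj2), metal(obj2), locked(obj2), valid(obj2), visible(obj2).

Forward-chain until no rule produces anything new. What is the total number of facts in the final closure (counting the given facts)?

Round 1: (i) [visible(obj2) AND locked(obj2) -> ready(obj2)]; (iv) [valid(obj2) -> swims(obj2)]. New: ready(obj2), swims(obj2).
Round 2: (iii) [ready(obj2) -> green(obj2)]; (v) [ready(obj2) AND valid(obj2) -> closed(obj2)]. New: green(obj2), closed(obj2).
Closure: {bird(obj2), closed(obj2), green(obj2), locked(obj2), metal(obj2), ready(obj2), swims(obj2), valid(obj2), visible(obj2)} — 9 facts.

9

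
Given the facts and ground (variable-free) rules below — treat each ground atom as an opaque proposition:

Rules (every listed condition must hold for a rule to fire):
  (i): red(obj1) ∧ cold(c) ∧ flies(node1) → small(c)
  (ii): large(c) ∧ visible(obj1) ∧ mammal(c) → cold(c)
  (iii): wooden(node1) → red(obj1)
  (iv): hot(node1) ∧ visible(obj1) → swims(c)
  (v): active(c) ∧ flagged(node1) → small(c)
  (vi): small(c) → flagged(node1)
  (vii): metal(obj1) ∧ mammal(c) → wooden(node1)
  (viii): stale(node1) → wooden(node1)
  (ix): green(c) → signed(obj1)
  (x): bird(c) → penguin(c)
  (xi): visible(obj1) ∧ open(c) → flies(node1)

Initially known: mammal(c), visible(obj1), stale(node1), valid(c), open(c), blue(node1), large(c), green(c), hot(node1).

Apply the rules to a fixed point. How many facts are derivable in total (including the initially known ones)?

Round 1 — (ii), (iv), (viii), (ix), (xi), derive cold(c), swims(c), wooden(node1), signed(obj1), flies(node1).
Round 2 — (iii), derive red(obj1).
Round 3 — (i), derive small(c).
Round 4 — (vi), derive flagged(node1).
Closure: {blue(node1), cold(c), flagged(node1), flies(node1), green(c), hot(node1), large(c), mammal(c), open(c), red(obj1), signed(obj1), small(c), stale(node1), swims(c), valid(c), visible(obj1), wooden(node1)} — 17 facts.

17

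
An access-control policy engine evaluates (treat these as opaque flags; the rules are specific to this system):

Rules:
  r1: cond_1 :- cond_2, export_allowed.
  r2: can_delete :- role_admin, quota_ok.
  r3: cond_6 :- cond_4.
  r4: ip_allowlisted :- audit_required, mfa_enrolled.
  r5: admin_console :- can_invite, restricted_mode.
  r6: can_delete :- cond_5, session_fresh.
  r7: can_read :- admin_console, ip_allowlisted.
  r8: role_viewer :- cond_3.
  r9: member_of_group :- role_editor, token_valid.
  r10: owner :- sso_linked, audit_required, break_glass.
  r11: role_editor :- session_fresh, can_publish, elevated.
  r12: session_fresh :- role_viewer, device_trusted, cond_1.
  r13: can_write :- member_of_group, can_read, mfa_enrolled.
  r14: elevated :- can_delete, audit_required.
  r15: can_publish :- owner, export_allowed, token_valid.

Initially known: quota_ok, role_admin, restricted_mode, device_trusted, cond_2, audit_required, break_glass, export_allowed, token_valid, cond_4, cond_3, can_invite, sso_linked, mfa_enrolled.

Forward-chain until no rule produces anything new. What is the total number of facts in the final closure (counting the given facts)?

28

Round 1 fires r1, r2, r3, r4, r5, r8, r10, giving cond_1, can_delete, cond_6, ip_allowlisted, admin_console, role_viewer, owner.
Round 2 fires r7, r12, r14, r15, giving can_read, session_fresh, elevated, can_publish.
Round 3 fires r11, giving role_editor.
Round 4 fires r9, giving member_of_group.
Round 5 fires r13, giving can_write.
Closure: {admin_console, audit_required, break_glass, can_delete, can_invite, can_publish, can_read, can_write, cond_1, cond_2, cond_3, cond_4, cond_6, device_trusted, elevated, export_allowed, ip_allowlisted, member_of_group, mfa_enrolled, owner, quota_ok, restricted_mode, role_admin, role_editor, role_viewer, session_fresh, sso_linked, token_valid} — 28 facts.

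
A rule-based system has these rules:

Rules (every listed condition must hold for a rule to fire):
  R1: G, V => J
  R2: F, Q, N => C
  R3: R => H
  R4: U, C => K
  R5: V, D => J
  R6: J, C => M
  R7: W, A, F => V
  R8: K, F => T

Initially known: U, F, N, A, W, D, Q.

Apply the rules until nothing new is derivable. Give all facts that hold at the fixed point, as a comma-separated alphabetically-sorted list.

A, C, D, F, J, K, M, N, Q, T, U, V, W

Round 1 — R2, R7, derive C, V.
Round 2 — R4, R5, derive K, J.
Round 3 — R6, R8, derive M, T.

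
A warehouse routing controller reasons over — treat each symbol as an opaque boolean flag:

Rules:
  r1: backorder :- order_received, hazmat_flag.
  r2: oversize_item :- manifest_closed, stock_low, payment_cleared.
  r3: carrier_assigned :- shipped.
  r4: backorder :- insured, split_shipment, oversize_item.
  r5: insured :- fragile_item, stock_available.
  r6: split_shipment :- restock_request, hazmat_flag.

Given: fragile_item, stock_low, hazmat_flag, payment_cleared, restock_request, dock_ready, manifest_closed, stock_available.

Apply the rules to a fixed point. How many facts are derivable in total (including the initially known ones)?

Round 1 fires r2, r5, r6, giving oversize_item, insured, split_shipment.
Round 2 fires r4, giving backorder.
Closure: {backorder, dock_ready, fragile_item, hazmat_flag, insured, manifest_closed, oversize_item, payment_cleared, restock_request, split_shipment, stock_available, stock_low} — 12 facts.

12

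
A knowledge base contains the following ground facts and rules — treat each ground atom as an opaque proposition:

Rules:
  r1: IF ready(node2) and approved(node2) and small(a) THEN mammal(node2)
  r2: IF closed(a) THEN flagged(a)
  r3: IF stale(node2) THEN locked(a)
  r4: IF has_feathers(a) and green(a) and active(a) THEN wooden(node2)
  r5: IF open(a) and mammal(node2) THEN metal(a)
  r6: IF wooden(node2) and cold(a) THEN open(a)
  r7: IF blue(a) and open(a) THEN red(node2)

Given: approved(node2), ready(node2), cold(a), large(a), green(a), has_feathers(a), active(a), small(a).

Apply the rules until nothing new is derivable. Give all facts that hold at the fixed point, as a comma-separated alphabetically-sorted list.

active(a), approved(node2), cold(a), green(a), has_feathers(a), large(a), mammal(node2), metal(a), open(a), ready(node2), small(a), wooden(node2)

Round 1 fires r1, r4, giving mammal(node2), wooden(node2).
Round 2 fires r6, giving open(a).
Round 3 fires r5, giving metal(a).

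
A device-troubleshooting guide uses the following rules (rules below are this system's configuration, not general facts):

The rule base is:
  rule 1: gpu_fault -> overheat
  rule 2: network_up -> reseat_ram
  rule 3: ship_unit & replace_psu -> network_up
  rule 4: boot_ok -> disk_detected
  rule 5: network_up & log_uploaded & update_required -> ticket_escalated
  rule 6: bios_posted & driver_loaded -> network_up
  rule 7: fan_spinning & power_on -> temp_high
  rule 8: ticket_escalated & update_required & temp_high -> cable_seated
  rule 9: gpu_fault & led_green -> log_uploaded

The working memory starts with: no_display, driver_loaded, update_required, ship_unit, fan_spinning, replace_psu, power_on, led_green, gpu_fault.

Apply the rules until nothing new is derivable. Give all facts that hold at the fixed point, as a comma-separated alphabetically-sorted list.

Round 1: rule 1 [gpu_fault -> overheat]; rule 3 [ship_unit & replace_psu -> network_up]; rule 7 [fan_spinning & power_on -> temp_high]; rule 9 [gpu_fault & led_green -> log_uploaded]. New: overheat, network_up, temp_high, log_uploaded.
Round 2: rule 2 [network_up -> reseat_ram]; rule 5 [network_up & log_uploaded & update_required -> ticket_escalated]. New: reseat_ram, ticket_escalated.
Round 3: rule 8 [ticket_escalated & update_required & temp_high -> cable_seated]. New: cable_seated.

cable_seated, driver_loaded, fan_spinning, gpu_fault, led_green, log_uploaded, network_up, no_display, overheat, power_on, replace_psu, reseat_ram, ship_unit, temp_high, ticket_escalated, update_required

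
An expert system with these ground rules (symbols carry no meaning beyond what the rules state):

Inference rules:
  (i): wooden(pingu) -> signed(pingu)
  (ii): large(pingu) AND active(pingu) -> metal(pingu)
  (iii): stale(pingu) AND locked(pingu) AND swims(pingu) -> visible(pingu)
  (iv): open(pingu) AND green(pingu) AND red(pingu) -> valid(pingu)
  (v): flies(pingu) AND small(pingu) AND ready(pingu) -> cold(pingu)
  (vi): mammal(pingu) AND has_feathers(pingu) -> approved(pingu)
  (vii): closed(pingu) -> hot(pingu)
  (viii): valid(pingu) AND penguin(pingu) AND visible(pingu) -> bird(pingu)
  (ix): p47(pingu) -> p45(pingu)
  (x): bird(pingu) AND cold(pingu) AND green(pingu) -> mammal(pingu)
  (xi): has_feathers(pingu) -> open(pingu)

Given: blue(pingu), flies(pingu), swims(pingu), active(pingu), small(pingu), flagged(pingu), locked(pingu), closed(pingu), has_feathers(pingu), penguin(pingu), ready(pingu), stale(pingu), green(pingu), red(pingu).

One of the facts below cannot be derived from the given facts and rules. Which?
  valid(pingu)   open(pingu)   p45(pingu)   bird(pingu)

Round 1: (iii) [stale(pingu) AND locked(pingu) AND swims(pingu) -> visible(pingu)]; (v) [flies(pingu) AND small(pingu) AND ready(pingu) -> cold(pingu)]; (vii) [closed(pingu) -> hot(pingu)]; (xi) [has_feathers(pingu) -> open(pingu)]. Adds visible(pingu), cold(pingu), hot(pingu), open(pingu).
Round 2: (iv) [open(pingu) AND green(pingu) AND red(pingu) -> valid(pingu)]. Adds valid(pingu).
Round 3: (viii) [valid(pingu) AND penguin(pingu) AND visible(pingu) -> bird(pingu)]. Adds bird(pingu).
Round 4: (x) [bird(pingu) AND cold(pingu) AND green(pingu) -> mammal(pingu)]. Adds mammal(pingu).
Round 5: (vi) [mammal(pingu) AND has_feathers(pingu) -> approved(pingu)]. Adds approved(pingu).
Derived: open(pingu) (round 1), bird(pingu) (round 3), valid(pingu) (round 2). p45(pingu) never appears in any round.

p45(pingu)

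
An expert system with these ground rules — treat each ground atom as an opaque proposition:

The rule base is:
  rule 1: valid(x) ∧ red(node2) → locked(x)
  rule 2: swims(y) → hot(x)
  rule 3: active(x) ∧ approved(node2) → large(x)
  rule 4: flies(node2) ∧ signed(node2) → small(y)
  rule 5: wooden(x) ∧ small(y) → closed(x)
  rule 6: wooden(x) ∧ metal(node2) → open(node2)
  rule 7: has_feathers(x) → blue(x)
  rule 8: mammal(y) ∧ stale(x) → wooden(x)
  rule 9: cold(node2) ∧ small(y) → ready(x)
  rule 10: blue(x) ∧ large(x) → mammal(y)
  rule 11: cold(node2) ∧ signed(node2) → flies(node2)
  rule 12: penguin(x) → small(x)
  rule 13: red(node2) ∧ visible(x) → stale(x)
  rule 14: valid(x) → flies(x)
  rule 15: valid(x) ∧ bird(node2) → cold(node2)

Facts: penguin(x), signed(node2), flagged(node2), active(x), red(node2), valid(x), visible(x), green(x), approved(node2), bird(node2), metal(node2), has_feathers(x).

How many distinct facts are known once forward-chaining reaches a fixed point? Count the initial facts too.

Round 1: rule 1 [valid(x) ∧ red(node2) → locked(x)]; rule 3 [active(x) ∧ approved(node2) → large(x)]; rule 7 [has_feathers(x) → blue(x)]; rule 12 [penguin(x) → small(x)]; rule 13 [red(node2) ∧ visible(x) → stale(x)]; rule 14 [valid(x) → flies(x)]; rule 15 [valid(x) ∧ bird(node2) → cold(node2)]. Adds locked(x), large(x), blue(x), small(x), stale(x), flies(x), cold(node2).
Round 2: rule 10 [blue(x) ∧ large(x) → mammal(y)]; rule 11 [cold(node2) ∧ signed(node2) → flies(node2)]. Adds mammal(y), flies(node2).
Round 3: rule 4 [flies(node2) ∧ signed(node2) → small(y)]; rule 8 [mammal(y) ∧ stale(x) → wooden(x)]. Adds small(y), wooden(x).
Round 4: rule 5 [wooden(x) ∧ small(y) → closed(x)]; rule 6 [wooden(x) ∧ metal(node2) → open(node2)]; rule 9 [cold(node2) ∧ small(y) → ready(x)]. Adds closed(x), open(node2), ready(x).
Closure: {active(x), approved(node2), bird(node2), blue(x), closed(x), cold(node2), flagged(node2), flies(node2), flies(x), green(x), has_feathers(x), large(x), locked(x), mammal(y), metal(node2), open(node2), penguin(x), ready(x), red(node2), signed(node2), small(x), small(y), stale(x), valid(x), visible(x), wooden(x)} — 26 facts.

26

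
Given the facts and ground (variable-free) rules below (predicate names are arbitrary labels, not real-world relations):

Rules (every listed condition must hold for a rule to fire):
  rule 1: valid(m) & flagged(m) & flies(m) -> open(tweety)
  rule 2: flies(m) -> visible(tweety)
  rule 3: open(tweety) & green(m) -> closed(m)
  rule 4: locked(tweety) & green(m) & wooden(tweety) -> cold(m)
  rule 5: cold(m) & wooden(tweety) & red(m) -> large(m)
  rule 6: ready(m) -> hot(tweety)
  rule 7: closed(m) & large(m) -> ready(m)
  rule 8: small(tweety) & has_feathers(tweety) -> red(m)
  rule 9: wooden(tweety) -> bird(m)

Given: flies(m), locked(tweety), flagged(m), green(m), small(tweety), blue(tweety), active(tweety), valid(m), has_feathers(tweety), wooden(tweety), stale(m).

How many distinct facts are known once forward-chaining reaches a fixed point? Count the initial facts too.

20

Round 1 — rule 1, rule 2, rule 4, rule 8, rule 9, derive open(tweety), visible(tweety), cold(m), red(m), bird(m).
Round 2 — rule 3, rule 5, derive closed(m), large(m).
Round 3 — rule 7, derive ready(m).
Round 4 — rule 6, derive hot(tweety).
Closure: {active(tweety), bird(m), blue(tweety), closed(m), cold(m), flagged(m), flies(m), green(m), has_feathers(tweety), hot(tweety), large(m), locked(tweety), open(tweety), ready(m), red(m), small(tweety), stale(m), valid(m), visible(tweety), wooden(tweety)} — 20 facts.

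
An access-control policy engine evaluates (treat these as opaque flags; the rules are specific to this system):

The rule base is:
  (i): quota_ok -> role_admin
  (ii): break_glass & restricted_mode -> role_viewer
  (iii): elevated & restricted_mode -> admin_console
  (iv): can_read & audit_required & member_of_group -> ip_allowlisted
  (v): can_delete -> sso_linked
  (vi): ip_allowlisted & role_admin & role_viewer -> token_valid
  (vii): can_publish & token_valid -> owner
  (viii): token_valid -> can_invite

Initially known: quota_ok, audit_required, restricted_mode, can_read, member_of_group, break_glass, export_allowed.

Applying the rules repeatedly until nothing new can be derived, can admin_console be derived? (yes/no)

no

Round 1 — (i), (ii), (iv), derive role_admin, role_viewer, ip_allowlisted.
Round 2 — (vi), derive token_valid.
Round 3 — (viii), derive can_invite.
Fixed point reached. admin_console is concluded only by (iii); (iii) needs elevated (never derived).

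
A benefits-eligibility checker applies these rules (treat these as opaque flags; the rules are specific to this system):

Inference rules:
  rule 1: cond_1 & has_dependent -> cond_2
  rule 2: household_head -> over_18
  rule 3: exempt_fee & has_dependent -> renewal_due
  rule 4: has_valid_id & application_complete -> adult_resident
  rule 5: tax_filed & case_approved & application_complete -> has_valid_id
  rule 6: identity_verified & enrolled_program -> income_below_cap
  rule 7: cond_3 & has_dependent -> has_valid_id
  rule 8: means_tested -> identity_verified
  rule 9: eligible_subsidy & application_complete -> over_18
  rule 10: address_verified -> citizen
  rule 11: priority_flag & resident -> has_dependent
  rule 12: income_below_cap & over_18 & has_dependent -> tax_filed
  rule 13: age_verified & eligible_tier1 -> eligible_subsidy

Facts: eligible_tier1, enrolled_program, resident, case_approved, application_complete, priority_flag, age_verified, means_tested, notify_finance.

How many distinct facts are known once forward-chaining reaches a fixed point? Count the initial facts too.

17

Round 1 — rule 8, rule 11, rule 13, derive identity_verified, has_dependent, eligible_subsidy.
Round 2 — rule 6, rule 9, derive income_below_cap, over_18.
Round 3 — rule 12, derive tax_filed.
Round 4 — rule 5, derive has_valid_id.
Round 5 — rule 4, derive adult_resident.
Closure: {adult_resident, age_verified, application_complete, case_approved, eligible_subsidy, eligible_tier1, enrolled_program, has_dependent, has_valid_id, identity_verified, income_below_cap, means_tested, notify_finance, over_18, priority_flag, resident, tax_filed} — 17 facts.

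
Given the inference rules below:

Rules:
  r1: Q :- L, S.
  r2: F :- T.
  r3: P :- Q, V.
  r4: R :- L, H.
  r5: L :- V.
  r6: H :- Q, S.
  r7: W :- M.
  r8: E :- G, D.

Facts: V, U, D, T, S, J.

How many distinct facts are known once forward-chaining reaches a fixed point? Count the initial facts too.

12

Round 1 — r2, r5, derive F, L.
Round 2 — r1, derive Q.
Round 3 — r3, r6, derive P, H.
Round 4 — r4, derive R.
Closure: {D, F, H, J, L, P, Q, R, S, T, U, V} — 12 facts.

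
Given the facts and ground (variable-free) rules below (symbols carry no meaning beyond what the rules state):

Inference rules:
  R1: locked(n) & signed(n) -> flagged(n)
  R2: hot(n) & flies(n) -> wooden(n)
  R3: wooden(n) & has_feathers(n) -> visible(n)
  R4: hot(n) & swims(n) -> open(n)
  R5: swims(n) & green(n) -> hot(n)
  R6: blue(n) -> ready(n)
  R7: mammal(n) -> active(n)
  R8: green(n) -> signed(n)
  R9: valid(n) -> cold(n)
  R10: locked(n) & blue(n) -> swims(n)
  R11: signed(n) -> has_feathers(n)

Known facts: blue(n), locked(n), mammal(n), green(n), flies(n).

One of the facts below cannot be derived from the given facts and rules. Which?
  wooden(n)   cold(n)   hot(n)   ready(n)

[1] R6 [blue(n) -> ready(n)]; R7 [mammal(n) -> active(n)]; R8 [green(n) -> signed(n)]; R10 [locked(n) & blue(n) -> swims(n)]. ⇒ new: ready(n), active(n), signed(n), swims(n).
[2] R1 [locked(n) & signed(n) -> flagged(n)]; R5 [swims(n) & green(n) -> hot(n)]; R11 [signed(n) -> has_feathers(n)]. ⇒ new: flagged(n), hot(n), has_feathers(n).
[3] R2 [hot(n) & flies(n) -> wooden(n)]; R4 [hot(n) & swims(n) -> open(n)]. ⇒ new: wooden(n), open(n).
[4] R3 [wooden(n) & has_feathers(n) -> visible(n)]. ⇒ new: visible(n).
Derived: hot(n) (round 2), ready(n) (round 1), wooden(n) (round 3). cold(n) never appears in any round.

cold(n)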